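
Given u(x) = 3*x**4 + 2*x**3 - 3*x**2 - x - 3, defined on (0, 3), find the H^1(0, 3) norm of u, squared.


||u||_{H^1}^2 = 2730039/35

The H^1 norm (squared) on an interval (0, L) is
  ||u||_{H^1}^2 = ∫_0^L u(x)^2 dx + ∫_0^L u'(x)^2 dx.
Compute u'(x) = 12*x**3 + 6*x**2 - 6*x - 1.
Then u(x)^2 = 9*x**8 + 12*x**7 - 14*x**6 - 18*x**5 - 13*x**4 - 6*x**3 + 19*x**2 + 6*x + 9 and u'(x)^2 = 144*x**6 + 144*x**5 - 108*x**4 - 96*x**3 + 24*x**2 + 12*x + 1.
Integrate each monomial from 0 to 3 using ∫_0^3 c·x^n dx = c·3^(n+1)/(n+1):
  ∫_0^3 u(x)^2 dx = ∫_0^3 (9*x^8 + 12*x^7 - 14*x^6 - 18*x^5 - 13*x^4 - 6*x^3 + 19*x^2 + 6*x + 9) dx. Term by term:
    ∫_0^3 9*x^8 dx = 19683;  ∫_0^3 12*x^7 dx = 19683/2;  ∫_0^3 -14*x^6 dx = -4374;
    ∫_0^3 -18*x^5 dx = -2187;  ∫_0^3 -13*x^4 dx = -3159/5;  ∫_0^3 -6*x^3 dx = -243/2;
    ∫_0^3 19*x^2 dx = 171;  ∫_0^3 6*x dx = 27;  ∫_0^3 9 dx = 27.
  Sum: 19683 + 19683/2 − 4374 − 2187 − 3159/5 − 243/2 + 171 + 27 + 27 = 112176/5.
  ∫_0^3 u'(x)^2 dx = ∫_0^3 (144*x^6 + 144*x^5 - 108*x^4 - 96*x^3 + 24*x^2 + 12*x + 1) dx. Term by term:
    ∫_0^3 144*x^6 dx = 314928/7;  ∫_0^3 144*x^5 dx = 17496;  ∫_0^3 -108*x^4 dx = -26244/5;
    ∫_0^3 -96*x^3 dx = -1944;  ∫_0^3 24*x^2 dx = 216;  ∫_0^3 12*x dx = 54;
    ∫_0^3 1 dx = 3.
  Sum: 314928/7 + 17496 − 26244/5 − 1944 + 216 + 54 + 3 = 1944807/35.
Adding: ||u||_{H^1}^2 = 112176/5 + 1944807/35 = 2730039/35.


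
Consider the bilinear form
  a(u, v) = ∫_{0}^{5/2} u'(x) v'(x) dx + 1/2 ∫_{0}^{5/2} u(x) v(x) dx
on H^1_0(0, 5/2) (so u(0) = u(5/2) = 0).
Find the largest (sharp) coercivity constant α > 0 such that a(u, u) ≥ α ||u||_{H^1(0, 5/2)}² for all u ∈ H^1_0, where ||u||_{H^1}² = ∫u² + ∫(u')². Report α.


α = (25 + 8*π^2)/(2*(25 + 4*π^2))

Coercivity of a(·,·) on H^1_0(0, 5/2) means a(u, u) ≥ α ||u||_{H^1}² for every u ∈ H^1_0.
The interval has length L = 5/2, and Poincaré/coercivity depend only on L. Here a(u, u) = ∫(u')² + (1/2)·∫u².
Here 0 < c = 1/2 < 1. The condition a(u,u) ≥ α||u||_{H^1}² reads (1−α)∫(u')² ≥ (α−c)∫u². Any admissible α is ≤ 1 (rapidly oscillating u have ∫u²/∫(u')² → 0), and α = 1 would force 0 ≥ (1−c)∫u², impossible since c < 1; so 1−α > 0. By the sharp Poincaré inequality on H^1_0 of an interval of length L, ∫(u')² ≥ (π/L)²∫u² with equality for the first sine mode sin(π(x−x₀)/L) (x₀ the left endpoint), so the inequality holds for all u iff (1−α)(π/L)² ≥ α − c, i.e. α ≤ ((π/L)² + c)/((π/L)² + 1) = (1 + c(L/π)²)/(1 + (L/π)²). With (π/L)² = 4*π^2/25 and c = 1/2, the largest admissible constant is α = ((π/L)² + c)/((π/L)² + 1).
Simplifying, α = (25 + 8*π^2)/(2*(25 + 4*π^2)).


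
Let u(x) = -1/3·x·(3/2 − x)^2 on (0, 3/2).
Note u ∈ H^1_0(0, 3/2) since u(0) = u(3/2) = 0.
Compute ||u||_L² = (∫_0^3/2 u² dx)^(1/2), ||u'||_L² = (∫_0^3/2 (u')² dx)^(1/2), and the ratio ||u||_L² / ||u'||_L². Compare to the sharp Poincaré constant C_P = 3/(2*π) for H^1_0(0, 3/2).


||u||_L² / ||u'||_L² = 3*sqrt(14)/28 < C_P = 3/(2*π).

u(x) = -1/3·x·(3/2 − x)^2, so u'(x) = -x^2 + 2*x - 3/4.
u(x) = -1/3·x·(3/2 − x)^2 vanishes at x = 0 and x = 3/2, so u ∈ H^1_0(0, 3/2). Differentiate via the product rule and integrate the resulting polynomials term by term.
  ∫_0^3/2 u² dx = ∫_0^3/2 (x^6/9 - 2*x^5/3 + 3*x^4/2 - 3*x^3/2 + 9*x^2/16) dx. Term by term:
    ∫_0^3/2 x^6/9 dx = 243/896;  ∫_0^3/2 -2*x^5/3 dx = -81/64;  ∫_0^3/2 3*x^4/2 dx = 729/320;
    ∫_0^3/2 -3*x^3/2 dx = -243/128;  ∫_0^3/2 9*x^2/16 dx = 81/128.
  Sum: 243/896 − 81/64 + 729/320 − 243/128 + 81/128 = 81/4480.
  ∫_0^3/2 (u')² dx = ∫_0^3/2 (x^4 - 4*x^3 + 11*x^2/2 - 3*x + 9/16) dx. Term by term:
    ∫_0^3/2 x^4 dx = 243/160;  ∫_0^3/2 -4*x^3 dx = -81/16;  ∫_0^3/2 11*x^2/2 dx = 99/16;
    ∫_0^3/2 -3*x dx = -27/8;  ∫_0^3/2 9/16 dx = 27/32.
  Sum: 243/160 − 81/16 + 99/16 − 27/8 + 27/32 = 9/80.
∫_0^3/2 u² dx = 81/4480, so ||u||_L² = 9*sqrt(70)/560.
∫_0^3/2 (u')² dx = 9/80, so ||u'||_L² = 3*sqrt(5)/20.
Ratio ||u||_L² / ||u'||_L² = 3*sqrt(14)/28.
Sharp Poincaré constant on H^1_0(0, 3/2) is C_P = L/π = 3/(2*π), achieved by sin(2*π/3·x).
A polynomial bump cannot attain the sharp Poincaré constant (only the first sine eigenfunction does), so the ratio is strictly less than C_P, consistent with ||u||_L² ≤ C_P ||u'||_L².


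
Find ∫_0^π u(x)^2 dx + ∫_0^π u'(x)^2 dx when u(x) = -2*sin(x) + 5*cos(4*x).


||u||_{H^1(0,π)}^2 = 136/3 + 433*π/2

u'(x) = -20*sin(4*x) - 2*cos(x).
Expand u² and (u')² and integrate term by term on (0, π), using: for integers n ≥ 1, ∫_0^π sin²(nx) dx = ∫_0^π cos²(nx) dx = π/2; for n ≠ n', ∫_0^π sin(nx)sin(n'x) dx = ∫_0^π cos(nx)cos(n'x) dx = 0; and by product-to-sum, ∫_0^π sin(nx)cos(n'x) dx = ½∫_0^π [sin((n+n')x) + sin((n−n')x)] dx, which is 0 when n+n' is even and 2n/(n²−n'²) when n+n' is odd (it need not vanish on (0, π)).
  u² squared terms: (-2)²·∫sin(x)² dx = 4·π/2 = 2*π;  (5)²·∫cos(4x)² dx = 25·π/2 = 25*π/2.
  u² cross terms: 2·(-2)·(5)·∫sin(x)·cos(4x) dx = -20·(-2/15) = 8/3.
  So ∫_0^π u² dx = 2*π + 25*π/2 + 8/3 = 8/3 + 29*π/2.
  (u')² squared terms: (-20)²·∫sin(4x)² dx = 400·π/2 = 200*π;  (-2)²·∫cos(x)² dx = 4·π/2 = 2*π.
  (u')² cross terms: 2·(-20)·(-2)·∫sin(4x)·cos(x) dx = 80·(8/15) = 128/3.
  So ∫_0^π (u')² dx = 200*π + 2*π + 128/3 = 128/3 + 202*π.
||u||_{H^1}^2 = (8/3 + 29*π/2) + (128/3 + 202*π) = 136/3 + 433*π/2.


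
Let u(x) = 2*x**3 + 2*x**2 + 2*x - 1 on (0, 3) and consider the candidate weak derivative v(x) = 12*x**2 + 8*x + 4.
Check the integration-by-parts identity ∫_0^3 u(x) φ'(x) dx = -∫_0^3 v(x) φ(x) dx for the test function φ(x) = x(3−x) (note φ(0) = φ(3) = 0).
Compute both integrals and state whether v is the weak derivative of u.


LHS = -1089/10, RHS = -1089/5. No, v is not the weak derivative of u.

u(x) = 2*x**3 + 2*x**2 + 2*x - 1, classical derivative u'(x) = 6*x**2 + 4*x + 2.
φ(x) = x(3−x), so φ'(x) = 3 - 2*x.
Note φ(0) = φ(3) = 0, so the boundary term u·φ vanishes.
LHS = ∫_0^3 u(x) φ'(x) dx = ∫_0^3 (-4*x^4 + 2*x^3 + 2*x^2 + 8*x - 3) dx. Term by term:
  ∫_0^3 -4*x^4 dx = -972/5;  ∫_0^3 2*x^3 dx = 81/2;  ∫_0^3 2*x^2 dx = 18;
  ∫_0^3 8*x dx = 36;  ∫_0^3 -3 dx = -9.
Sum: -972/5 + 81/2 + 18 + 36 − 9 = -1089/10.
So LHS = -1089/10.
∫_0^3 v(x) φ(x) dx = ∫_0^3 (-12*x^4 + 28*x^3 + 20*x^2 + 12*x) dx. Term by term:
  ∫_0^3 -12*x^4 dx = -2916/5;  ∫_0^3 28*x^3 dx = 567;  ∫_0^3 20*x^2 dx = 180;
  ∫_0^3 12*x dx = 54.
Sum: -2916/5 + 567 + 180 + 54 = 1089/5.
So RHS = -∫_0^3 v(x) φ(x) dx = -1089/5.
LHS − RHS = 1089/10 ≠ 0, so the identity fails.
(For a valid weak derivative the identity must hold for EVERY test function, in particular this one. The failure shows v is NOT the weak derivative of u.)
Correct weak derivative would be u'(x) = 6*x**2 + 4*x + 2.


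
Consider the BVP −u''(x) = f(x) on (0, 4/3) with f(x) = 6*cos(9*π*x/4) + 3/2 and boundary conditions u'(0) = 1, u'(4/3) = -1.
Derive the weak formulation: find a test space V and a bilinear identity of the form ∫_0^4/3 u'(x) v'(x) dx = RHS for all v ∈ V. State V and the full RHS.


V = H^1(0, 4/3) (v unrestricted at boundary; u is determined up to an additive constant); weak form: ∫_0^4/3 u'v' dx = ∫_0^4/3 (6*cos(9*π*x/4) + 3/2) v dx − v(4/3) − v(0) for all v ∈ V.

Multiply both sides by a test function v and integrate from 0 to 4/3:
  ∫_0^4/3 −u''(x) v(x) dx = ∫_0^4/3 f(x) v(x) dx.
Integrate the LHS by parts once:
  ∫_0^4/3 −u'' v dx = −[u'(x) v(x)]_0^4/3 + ∫_0^4/3 u'(x) v'(x) dx.
Thus ∫_0^4/3 u'(x) v'(x) dx = ∫_0^4/3 f(x) v(x) dx + [u'(x) v(x)]_0^4/3.
Choose V so that boundary terms are either known or forced to vanish.
u has inhomogeneous Neumann u'(0) = 1, u'(4/3) = -1. [u' v]_0^4/3 = (-1)·v(4/3) − (1)·v(0) = − v(4/3) − v(0). Take V = H^1(0, 4/3); boundary term becomes part of RHS.
Weak formulation: find u (satisfying any essential BC) such that ∫_0^4/3 u'(x) v'(x) dx = ∫_0^4/3 f v dx − v(4/3) − v(0) for all v ∈ V (Neumann data are natural BCs: they enter the RHS as boundary terms).
Substituting f(x) = 6*cos(9*π*x/4) + 3/2, the right-hand side is ∫_0^4/3 (6*cos(9*π*x/4) + 3/2) v dx − v(4/3) − v(0).
Compatibility check (pure Neumann): taking v ≡ 1 ∈ V gives 0 = ∫_0^4/3 f dx + (-1) − (1), i.e. ∫_0^4/3 f dx must equal u'(0) − u'(4/3) = 2. Indeed ∫_0^4/3 (6*cos(9*π*x/4) + 3/2) dx = 2, so the data are compatible. The solution is then unique only up to an additive constant (fix it e.g. by requiring ∫_0^4/3 u dx = 0).


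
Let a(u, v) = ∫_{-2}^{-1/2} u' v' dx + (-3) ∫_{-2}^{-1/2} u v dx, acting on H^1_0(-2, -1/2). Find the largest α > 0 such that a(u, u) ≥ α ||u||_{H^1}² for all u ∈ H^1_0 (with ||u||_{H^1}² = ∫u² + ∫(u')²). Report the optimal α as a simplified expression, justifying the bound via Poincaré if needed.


α = (-27 + 4*π^2)/(9 + 4*π^2)

Coercivity of a(·,·) on H^1_0(-2, -1/2) means a(u, u) ≥ α ||u||_{H^1}² for every u ∈ H^1_0.
The interval has length L = 3/2, and Poincaré/coercivity depend only on L. Here a(u, u) = ∫(u')² + (-3)·∫u².
Here c = -3 < 0 with |c| < (π/L)² = 4*π^2/9, so coercivity still holds. The condition a(u,u) ≥ α||u||_{H^1}² reads (1−α)∫(u')² ≥ (α−c)∫u². Any admissible α is ≤ 1 (rapidly oscillating u have ∫u²/∫(u')² → 0), and α = 1 would force 0 ≥ (1−c)∫u², impossible since c < 1; so 1−α > 0. By the sharp Poincaré inequality on H^1_0 of an interval of length L, ∫(u')² ≥ (π/L)²∫u² with equality for the first sine mode sin(π(x−x₀)/L) (x₀ the left endpoint), so the inequality holds for all u iff (1−α)(π/L)² ≥ α − c, i.e. α ≤ ((π/L)² + c)/((π/L)² + 1) = (1 + c(L/π)²)/(1 + (L/π)²). (Direct route, valid since c ≤ 0: Poincaré gives c∫u² ≥ c(L/π)²∫(u')², so a(u,u) ≥ (1 + c(L/π)²)∫(u')², while ||u||_{H^1}² ≤ (1 + (L/π)²)∫(u')²; dividing yields the same α.) With (π/L)² = 4*π^2/9 and c = -3, the largest admissible constant is α = ((π/L)² + c)/((π/L)² + 1).
Simplifying, α = (-27 + 4*π^2)/(9 + 4*π^2).


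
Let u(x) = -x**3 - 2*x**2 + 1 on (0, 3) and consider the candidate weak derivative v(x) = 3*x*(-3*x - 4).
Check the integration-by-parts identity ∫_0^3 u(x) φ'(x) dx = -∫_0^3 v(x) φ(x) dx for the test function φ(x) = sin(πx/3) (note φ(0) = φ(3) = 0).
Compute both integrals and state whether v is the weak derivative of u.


LHS = -324/π^3 + 117/π, RHS = -972/π^3 + 351/π. No, v is not the weak derivative of u.

u(x) = -x**3 - 2*x**2 + 1, classical derivative u'(x) = -3*x**2 - 4*x.
φ(x) = sin(πx/3), so φ'(x) = π*cos(π*x/3)/3.
Note φ(0) = φ(3) = 0, so the boundary term u·φ vanishes.
LHS = ∫_0^3 u(x) φ'(x) dx = ∫_0^3 (-π*x^3*cos(π*x/3)/3 - 2*π*x^2*cos(π*x/3)/3 + π*cos(π*x/3)/3) dx. Term by term:
  ∫_0^3 π*cos(π*x/3)/3 dx = 0;  ∫_0^3 -2*π*x^2*cos(π*x/3)/3 dx = 36/π;  ∫_0^3 -π*x^3*cos(π*x/3)/3 dx = -324/π^3 + 81/π.
Sum: 0 + 36/π + -324/π^3 + 81/π = -324/π^3 + 117/π.
So LHS = -324/π^3 + 117/π.
∫_0^3 v(x) φ(x) dx = ∫_0^3 (-9*x^2*sin(π*x/3) - 12*x*sin(π*x/3)) dx. Term by term:
  ∫_0^3 -12*x*sin(π*x/3) dx = -108/π;  ∫_0^3 -9*x^2*sin(π*x/3) dx = -243/π + 972/π^3.
Sum: -108/π + -243/π + 972/π^3 = -351/π + 972/π^3.
So RHS = -∫_0^3 v(x) φ(x) dx = -972/π^3 + 351/π.
LHS − RHS = -234/π + 648/π^3 ≠ 0, so the identity fails.
(For a valid weak derivative the identity must hold for EVERY test function, in particular this one. The failure shows v is NOT the weak derivative of u.)
Correct weak derivative would be u'(x) = -3*x**2 - 4*x.


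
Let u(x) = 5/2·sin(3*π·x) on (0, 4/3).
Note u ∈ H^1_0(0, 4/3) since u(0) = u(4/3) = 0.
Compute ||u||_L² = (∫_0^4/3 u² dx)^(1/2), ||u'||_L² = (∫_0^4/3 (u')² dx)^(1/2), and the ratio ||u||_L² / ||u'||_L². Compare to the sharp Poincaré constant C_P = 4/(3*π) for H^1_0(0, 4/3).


||u||_L² / ||u'||_L² = 1/(3*π) < C_P = 4/(3*π).

u(x) = 5/2·sin(3*π·x), so u'(x) = 15*π*cos(3*π*x)/2.
Writing u(x) = A·sin(kπx/L) with A = 5/2 and k = 4, use ∫_0^L sin²(kπx/L) dx = L/2 and ∫_0^L cos²(kπx/L) dx = L/2.
u² = 25/4·sin²(3*π·x) and (u')² = 225*π^2/4·cos²(3*π·x), and each of sin², cos² integrates to L/2 = 2/3 over (0, 4/3).
∫_0^4/3 u² dx = 25/6, so ||u||_L² = 5*sqrt(6)/6.
∫_0^4/3 (u')² dx = 75*π^2/2, so ||u'||_L² = 5*sqrt(6)*π/2.
Ratio ||u||_L² / ||u'||_L² = 1/(3*π).
Sharp Poincaré constant on H^1_0(0, 4/3) is C_P = L/π = 4/(3*π), achieved by sin(3*π/4·x).
This is the k = 4 harmonic; the ratio L/(kπ) is strictly less than C_P = L/π, consistent with the sharp inequality ||u||_L² ≤ C_P ||u'||_L².


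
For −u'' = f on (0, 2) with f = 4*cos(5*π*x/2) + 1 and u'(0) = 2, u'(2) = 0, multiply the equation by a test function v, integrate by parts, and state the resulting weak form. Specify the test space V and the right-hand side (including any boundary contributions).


V = H^1(0, 2) (v unrestricted at boundary; u is determined up to an additive constant); weak form: ∫_0^2 u'v' dx = ∫_0^2 (4*cos(5*π*x/2) + 1) v dx − 2·v(0) for all v ∈ V.

Multiply both sides by a test function v and integrate from 0 to 2:
  ∫_0^2 −u''(x) v(x) dx = ∫_0^2 f(x) v(x) dx.
Integrate the LHS by parts once:
  ∫_0^2 −u'' v dx = −[u'(x) v(x)]_0^2 + ∫_0^2 u'(x) v'(x) dx.
Thus ∫_0^2 u'(x) v'(x) dx = ∫_0^2 f(x) v(x) dx + [u'(x) v(x)]_0^2.
Choose V so that boundary terms are either known or forced to vanish.
u has inhomogeneous Neumann u'(0) = 2, u'(2) = 0. [u' v]_0^2 = (0)·v(2) − (2)·v(0) = − 2·v(0). Take V = H^1(0, 2); boundary term becomes part of RHS.
Weak formulation: find u (satisfying any essential BC) such that ∫_0^2 u'(x) v'(x) dx = ∫_0^2 f v dx − 2·v(0) for all v ∈ V (Neumann data are natural BCs: they enter the RHS as boundary terms).
Substituting f(x) = 4*cos(5*π*x/2) + 1, the right-hand side is ∫_0^2 (4*cos(5*π*x/2) + 1) v dx − 2·v(0).
Compatibility check (pure Neumann): taking v ≡ 1 ∈ V gives 0 = ∫_0^2 f dx + (0) − (2), i.e. ∫_0^2 f dx must equal u'(0) − u'(2) = 2. Indeed ∫_0^2 (4*cos(5*π*x/2) + 1) dx = 2, so the data are compatible. The solution is then unique only up to an additive constant (fix it e.g. by requiring ∫_0^2 u dx = 0).


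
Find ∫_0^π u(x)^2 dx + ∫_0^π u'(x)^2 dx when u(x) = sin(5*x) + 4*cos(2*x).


||u||_{H^1(0,π)}^2 = 400/21 + 53*π

u'(x) = -8*sin(2*x) + 5*cos(5*x).
Expand u² and (u')² and integrate term by term on (0, π), using: for integers n ≥ 1, ∫_0^π sin²(nx) dx = ∫_0^π cos²(nx) dx = π/2; for n ≠ n', ∫_0^π sin(nx)sin(n'x) dx = ∫_0^π cos(nx)cos(n'x) dx = 0; and by product-to-sum, ∫_0^π sin(nx)cos(n'x) dx = ½∫_0^π [sin((n+n')x) + sin((n−n')x)] dx, which is 0 when n+n' is even and 2n/(n²−n'²) when n+n' is odd (it need not vanish on (0, π)).
  u² squared terms: (4)²·∫cos(2x)² dx = 16·π/2 = 8*π;  (1)²·∫sin(5x)² dx = 1·π/2 = π/2.
  u² cross terms: 2·(4)·(1)·∫cos(2x)·sin(5x) dx = 8·(10/21) = 80/21.
  So ∫_0^π u² dx = 8*π + π/2 + 80/21 = 80/21 + 17*π/2.
  (u')² squared terms: (-8)²·∫sin(2x)² dx = 64·π/2 = 32*π;  (5)²·∫cos(5x)² dx = 25·π/2 = 25*π/2.
  (u')² cross terms: 2·(-8)·(5)·∫sin(2x)·cos(5x) dx = -80·(-4/21) = 320/21.
  So ∫_0^π (u')² dx = 32*π + 25*π/2 + 320/21 = 320/21 + 89*π/2.
||u||_{H^1}^2 = (80/21 + 17*π/2) + (320/21 + 89*π/2) = 400/21 + 53*π.


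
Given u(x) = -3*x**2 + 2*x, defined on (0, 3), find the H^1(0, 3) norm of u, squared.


||u||_{H^1}^2 = 2292/5

The H^1 norm (squared) on an interval (0, L) is
  ||u||_{H^1}^2 = ∫_0^L u(x)^2 dx + ∫_0^L u'(x)^2 dx.
Compute u'(x) = 2 - 6*x.
Then u(x)^2 = 9*x**4 - 12*x**3 + 4*x**2 and u'(x)^2 = 36*x**2 - 24*x + 4.
Integrate each monomial from 0 to 3 using ∫_0^3 c·x^n dx = c·3^(n+1)/(n+1):
  ∫_0^3 u(x)^2 dx = ∫_0^3 (9*x^4 - 12*x^3 + 4*x^2) dx. Term by term:
    ∫_0^3 9*x^4 dx = 2187/5;  ∫_0^3 -12*x^3 dx = -243;  ∫_0^3 4*x^2 dx = 36.
  Sum: 2187/5 − 243 + 36 = 1152/5.
  ∫_0^3 u'(x)^2 dx = ∫_0^3 (36*x^2 - 24*x + 4) dx. Term by term:
    ∫_0^3 36*x^2 dx = 324;  ∫_0^3 -24*x dx = -108;  ∫_0^3 4 dx = 12.
  Sum: 324 − 108 + 12 = 228.
Adding: ||u||_{H^1}^2 = 1152/5 + 228 = 2292/5.


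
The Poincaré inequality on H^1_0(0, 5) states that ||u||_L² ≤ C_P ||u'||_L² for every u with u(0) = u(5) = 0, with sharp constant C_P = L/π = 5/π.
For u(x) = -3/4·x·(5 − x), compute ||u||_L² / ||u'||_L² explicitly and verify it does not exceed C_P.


||u||_L² / ||u'||_L² = sqrt(10)/2 < C_P = 5/π.

u(x) = -3/4·x·(5 − x), so u'(x) = 3*x/2 - 15/4.
u(x) = -3/4·x·(5 − x) vanishes at x = 0 and x = 5, so u ∈ H^1_0(0, 5). Differentiate via the product rule and integrate the resulting polynomials term by term.
  ∫_0^5 u² dx = ∫_0^5 (9*x^4/16 - 45*x^3/8 + 225*x^2/16) dx. Term by term:
    ∫_0^5 9*x^4/16 dx = 5625/16;  ∫_0^5 -45*x^3/8 dx = -28125/32;  ∫_0^5 225*x^2/16 dx = 9375/16.
  Sum: 5625/16 − 28125/32 + 9375/16 = 1875/32.
  ∫_0^5 (u')² dx = ∫_0^5 (9*x^2/4 - 45*x/4 + 225/16) dx. Term by term:
    ∫_0^5 9*x^2/4 dx = 375/4;  ∫_0^5 -45*x/4 dx = -1125/8;  ∫_0^5 225/16 dx = 1125/16.
  Sum: 375/4 − 1125/8 + 1125/16 = 375/16.
∫_0^5 u² dx = 1875/32, so ||u||_L² = 25*sqrt(6)/8.
∫_0^5 (u')² dx = 375/16, so ||u'||_L² = 5*sqrt(15)/4.
Ratio ||u||_L² / ||u'||_L² = sqrt(10)/2.
Sharp Poincaré constant on H^1_0(0, 5) is C_P = L/π = 5/π, achieved by sin(π/5·x).
A polynomial bump cannot attain the sharp Poincaré constant (only the first sine eigenfunction does), so the ratio is strictly less than C_P, consistent with ||u||_L² ≤ C_P ||u'||_L².


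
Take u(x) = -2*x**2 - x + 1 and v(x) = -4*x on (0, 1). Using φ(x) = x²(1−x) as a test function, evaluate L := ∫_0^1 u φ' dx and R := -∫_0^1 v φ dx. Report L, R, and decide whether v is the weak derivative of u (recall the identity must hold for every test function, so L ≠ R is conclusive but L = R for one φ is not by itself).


LHS = 17/60, RHS = 1/5. No, v is not the weak derivative of u.

u(x) = -2*x**2 - x + 1, classical derivative u'(x) = -4*x - 1.
φ(x) = x²(1−x), so φ'(x) = x*(2 - 3*x).
Note φ(0) = φ(1) = 0, so the boundary term u·φ vanishes.
LHS = ∫_0^1 u(x) φ'(x) dx = ∫_0^1 (6*x^4 - x^3 - 5*x^2 + 2*x) dx. Term by term:
  ∫_0^1 6*x^4 dx = 6/5;  ∫_0^1 -x^3 dx = -1/4;  ∫_0^1 -5*x^2 dx = -5/3;
  ∫_0^1 2*x dx = 1.
Sum: 6/5 − 1/4 − 5/3 + 1 = 17/60.
So LHS = 17/60.
∫_0^1 v(x) φ(x) dx = ∫_0^1 (4*x^4 - 4*x^3) dx. Term by term:
  ∫_0^1 4*x^4 dx = 4/5;  ∫_0^1 -4*x^3 dx = -1.
Sum: 4/5 − 1 = -1/5.
So RHS = -∫_0^1 v(x) φ(x) dx = 1/5.
LHS − RHS = 1/12 ≠ 0, so the identity fails.
(For a valid weak derivative the identity must hold for EVERY test function, in particular this one. The failure shows v is NOT the weak derivative of u.)
Correct weak derivative would be u'(x) = -4*x - 1.


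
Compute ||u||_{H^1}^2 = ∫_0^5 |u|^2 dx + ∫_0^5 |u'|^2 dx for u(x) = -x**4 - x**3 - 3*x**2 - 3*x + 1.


||u||_{H^1}^2 = 182332475/252

The H^1 norm (squared) on an interval (0, L) is
  ||u||_{H^1}^2 = ∫_0^L u(x)^2 dx + ∫_0^L u'(x)^2 dx.
Compute u'(x) = -4*x**3 - 3*x**2 - 6*x - 3.
Then u(x)^2 = x**8 + 2*x**7 + 7*x**6 + 12*x**5 + 13*x**4 + 16*x**3 + 3*x**2 - 6*x + 1 and u'(x)^2 = 16*x**6 + 24*x**5 + 57*x**4 + 60*x**3 + 54*x**2 + 36*x + 9.
Integrate each monomial from 0 to 5 using ∫_0^5 c·x^n dx = c·5^(n+1)/(n+1):
  ∫_0^5 u(x)^2 dx = ∫_0^5 (x^8 + 2*x^7 + 7*x^6 + 12*x^5 + 13*x^4 + 16*x^3 + 3*x^2 - 6*x + 1) dx. Term by term:
    ∫_0^5 x^8 dx = 1953125/9;  ∫_0^5 2*x^7 dx = 390625/4;  ∫_0^5 7*x^6 dx = 78125;
    ∫_0^5 12*x^5 dx = 31250;  ∫_0^5 13*x^4 dx = 8125;  ∫_0^5 16*x^3 dx = 2500;
    ∫_0^5 3*x^2 dx = 125;  ∫_0^5 -6*x dx = -75;  ∫_0^5 1 dx = 5.
  Sum: 1953125/9 + 390625/4 + 78125 + 31250 + 8125 + 2500 + 125 − 75 + 5 = 15650105/36.
  ∫_0^5 u'(x)^2 dx = ∫_0^5 (16*x^6 + 24*x^5 + 57*x^4 + 60*x^3 + 54*x^2 + 36*x + 9) dx. Term by term:
    ∫_0^5 16*x^6 dx = 1250000/7;  ∫_0^5 24*x^5 dx = 62500;  ∫_0^5 57*x^4 dx = 35625;
    ∫_0^5 60*x^3 dx = 9375;  ∫_0^5 54*x^2 dx = 2250;  ∫_0^5 36*x dx = 450;
    ∫_0^5 9 dx = 45.
  Sum: 1250000/7 + 62500 + 35625 + 9375 + 2250 + 450 + 45 = 2021715/7.
Adding: ||u||_{H^1}^2 = 15650105/36 + 2021715/7 = 182332475/252.


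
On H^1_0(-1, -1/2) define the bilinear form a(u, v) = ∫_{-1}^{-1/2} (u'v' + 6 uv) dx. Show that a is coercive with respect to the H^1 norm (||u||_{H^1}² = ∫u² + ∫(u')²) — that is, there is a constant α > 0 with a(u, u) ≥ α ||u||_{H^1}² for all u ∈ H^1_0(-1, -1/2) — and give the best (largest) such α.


α = 1

Coercivity of a(·,·) on H^1_0(-1, -1/2) means a(u, u) ≥ α ||u||_{H^1}² for every u ∈ H^1_0.
The interval has length L = 1/2, and Poincaré/coercivity depend only on L. Here a(u, u) = ∫(u')² + (6)·∫u².
Here c = 6 ≥ 1, so a(u,u) = ∫(u')² + c∫u² ≥ ∫(u')² + ∫u² = ||u||_{H^1}², i.e. α = 1 works. No larger α is possible: a(u,u) ≥ α||u||_{H^1}² means (1−α)∫(u')² ≥ (α−c)∫u², and for the modes u_n = sin(nπ(x−x₀)/L) (x₀ the left endpoint) one has ∫u_n²/∫(u_n')² = (L/(nπ))² → 0, so a(u_n,u_n)/||u_n||_{H^1}² → 1. Hence the optimal constant is α = 1.
Therefore α = 1.


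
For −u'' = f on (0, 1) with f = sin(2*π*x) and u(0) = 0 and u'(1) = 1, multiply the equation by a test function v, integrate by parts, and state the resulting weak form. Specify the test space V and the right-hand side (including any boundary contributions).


V = {v ∈ H^1(0, 1) : v(0) = 0} (test functions vanish at x = 0 where u is specified); weak form: ∫_0^1 u'v' dx = ∫_0^1 (sin(2*π*x)) v dx + v(1) for all v ∈ V.

Multiply both sides by a test function v and integrate from 0 to 1:
  ∫_0^1 −u''(x) v(x) dx = ∫_0^1 f(x) v(x) dx.
Integrate the LHS by parts once:
  ∫_0^1 −u'' v dx = −[u'(x) v(x)]_0^1 + ∫_0^1 u'(x) v'(x) dx.
Thus ∫_0^1 u'(x) v'(x) dx = ∫_0^1 f(x) v(x) dx + [u'(x) v(x)]_0^1.
Choose V so that boundary terms are either known or forced to vanish.
Mixed BC: u(0) = 0 (Dirichlet) and u'(1) = 1 (Neumann). Define V = {v ∈ H^1(0, 1) : v(0) = 0}. Then [u' v]_0^1 = u'(1)·v(1) − u'(0)·0 = v(1).
Weak formulation: find u (satisfying any essential BC) such that ∫_0^1 u'(x) v'(x) dx = ∫_0^1 f v dx + v(1) for all v ∈ V (Dirichlet at 0 absorbed into V; Neumann datum at x = 1 contributes the boundary term).
Substituting f(x) = sin(2*π*x), the right-hand side is ∫_0^1 (sin(2*π*x)) v dx + v(1).


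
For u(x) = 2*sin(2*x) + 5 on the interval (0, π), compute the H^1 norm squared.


||u||_{H^1(0,π)}^2 = 35*π

u'(x) = 4*cos(2*x).
Expand u² and (u')² and integrate term by term on (0, π), using: for integers n ≥ 1, ∫_0^π sin²(nx) dx = ∫_0^π cos²(nx) dx = π/2; for n ≠ n', ∫_0^π sin(nx)sin(n'x) dx = ∫_0^π cos(nx)cos(n'x) dx = 0; and by product-to-sum, ∫_0^π sin(nx)cos(n'x) dx = ½∫_0^π [sin((n+n')x) + sin((n−n')x)] dx, which is 0 when n+n' is even and 2n/(n²−n'²) when n+n' is odd (it need not vanish on (0, π)). For the constant mode: ∫_0^π 1 dx = π, ∫_0^π cos(nx) dx = 0, ∫_0^π sin(nx) dx = (1−(−1)^n)/n.
  u² squared terms: (5)²·∫1 dx = 25·π = 25*π;  (2)²·∫sin(2x)² dx = 4·π/2 = 2*π.
  u² cross terms: 2·(5)·(2)·∫1·sin(2x) dx = 20·(0) = 0.
  So ∫_0^π u² dx = 25*π + 2*π + 0 = 27*π.
  (u')² squared terms: (4)²·∫cos(2x)² dx = 16·π/2 = 8*π.
  So ∫_0^π (u')² dx = 8*π.
||u||_{H^1}^2 = (27*π) + (8*π) = 35*π.


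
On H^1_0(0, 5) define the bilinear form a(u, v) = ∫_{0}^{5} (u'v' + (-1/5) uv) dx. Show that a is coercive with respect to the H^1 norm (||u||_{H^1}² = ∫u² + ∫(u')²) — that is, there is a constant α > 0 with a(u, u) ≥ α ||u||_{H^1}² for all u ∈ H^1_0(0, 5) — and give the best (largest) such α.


α = (-5 + π^2)/(π^2 + 25)

Coercivity of a(·,·) on H^1_0(0, 5) means a(u, u) ≥ α ||u||_{H^1}² for every u ∈ H^1_0.
The interval has length L = 5, and Poincaré/coercivity depend only on L. Here a(u, u) = ∫(u')² + (-1/5)·∫u².
Here c = -1/5 < 0 with |c| < (π/L)² = π^2/25, so coercivity still holds. The condition a(u,u) ≥ α||u||_{H^1}² reads (1−α)∫(u')² ≥ (α−c)∫u². Any admissible α is ≤ 1 (rapidly oscillating u have ∫u²/∫(u')² → 0), and α = 1 would force 0 ≥ (1−c)∫u², impossible since c < 1; so 1−α > 0. By the sharp Poincaré inequality on H^1_0 of an interval of length L, ∫(u')² ≥ (π/L)²∫u² with equality for the first sine mode sin(π(x−x₀)/L) (x₀ the left endpoint), so the inequality holds for all u iff (1−α)(π/L)² ≥ α − c, i.e. α ≤ ((π/L)² + c)/((π/L)² + 1) = (1 + c(L/π)²)/(1 + (L/π)²). (Direct route, valid since c ≤ 0: Poincaré gives c∫u² ≥ c(L/π)²∫(u')², so a(u,u) ≥ (1 + c(L/π)²)∫(u')², while ||u||_{H^1}² ≤ (1 + (L/π)²)∫(u')²; dividing yields the same α.) With (π/L)² = π^2/25 and c = -1/5, the largest admissible constant is α = ((π/L)² + c)/((π/L)² + 1).
Simplifying, α = (-5 + π^2)/(π^2 + 25).


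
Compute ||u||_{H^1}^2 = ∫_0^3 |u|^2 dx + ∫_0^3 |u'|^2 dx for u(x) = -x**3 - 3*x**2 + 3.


||u||_{H^1}^2 = 189891/70

The H^1 norm (squared) on an interval (0, L) is
  ||u||_{H^1}^2 = ∫_0^L u(x)^2 dx + ∫_0^L u'(x)^2 dx.
Compute u'(x) = -3*x**2 - 6*x.
Then u(x)^2 = x**6 + 6*x**5 + 9*x**4 - 6*x**3 - 18*x**2 + 9 and u'(x)^2 = 9*x**4 + 36*x**3 + 36*x**2.
Integrate each monomial from 0 to 3 using ∫_0^3 c·x^n dx = c·3^(n+1)/(n+1):
  ∫_0^3 u(x)^2 dx = ∫_0^3 (x^6 + 6*x^5 + 9*x^4 - 6*x^3 - 18*x^2 + 9) dx. Term by term:
    ∫_0^3 x^6 dx = 2187/7;  ∫_0^3 6*x^5 dx = 729;  ∫_0^3 9*x^4 dx = 2187/5;
    ∫_0^3 -6*x^3 dx = -243/2;  ∫_0^3 -18*x^2 dx = -162;  ∫_0^3 9 dx = 27.
  Sum: 2187/7 + 729 + 2187/5 − 243/2 − 162 + 27 = 85563/70.
  ∫_0^3 u'(x)^2 dx = ∫_0^3 (9*x^4 + 36*x^3 + 36*x^2) dx. Term by term:
    ∫_0^3 9*x^4 dx = 2187/5;  ∫_0^3 36*x^3 dx = 729;  ∫_0^3 36*x^2 dx = 324.
  Sum: 2187/5 + 729 + 324 = 7452/5.
Adding: ||u||_{H^1}^2 = 85563/70 + 7452/5 = 189891/70.


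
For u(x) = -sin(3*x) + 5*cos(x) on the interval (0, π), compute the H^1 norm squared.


||u||_{H^1(0,π)}^2 = 30*π

u'(x) = -5*sin(x) - 3*cos(3*x).
Expand u² and (u')² and integrate term by term on (0, π), using: for integers n ≥ 1, ∫_0^π sin²(nx) dx = ∫_0^π cos²(nx) dx = π/2; for n ≠ n', ∫_0^π sin(nx)sin(n'x) dx = ∫_0^π cos(nx)cos(n'x) dx = 0; and by product-to-sum, ∫_0^π sin(nx)cos(n'x) dx = ½∫_0^π [sin((n+n')x) + sin((n−n')x)] dx, which is 0 when n+n' is even and 2n/(n²−n'²) when n+n' is odd (it need not vanish on (0, π)).
  u² squared terms: (-1)²·∫sin(3x)² dx = 1·π/2 = π/2;  (5)²·∫cos(x)² dx = 25·π/2 = 25*π/2.
  u² cross terms: 2·(-1)·(5)·∫sin(3x)·cos(x) dx = -10·(0) = 0.
  So ∫_0^π u² dx = π/2 + 25*π/2 + 0 = 13*π.
  (u')² squared terms: (-5)²·∫sin(x)² dx = 25·π/2 = 25*π/2;  (-3)²·∫cos(3x)² dx = 9·π/2 = 9*π/2.
  (u')² cross terms: 2·(-5)·(-3)·∫sin(x)·cos(3x) dx = 30·(0) = 0.
  So ∫_0^π (u')² dx = 25*π/2 + 9*π/2 + 0 = 17*π.
||u||_{H^1}^2 = (13*π) + (17*π) = 30*π.


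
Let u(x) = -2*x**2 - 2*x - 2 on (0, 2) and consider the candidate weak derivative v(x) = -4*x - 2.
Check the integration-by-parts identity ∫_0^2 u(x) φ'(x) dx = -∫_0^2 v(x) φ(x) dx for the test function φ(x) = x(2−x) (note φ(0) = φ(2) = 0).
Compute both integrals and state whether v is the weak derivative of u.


LHS = 8, RHS = 8. Yes, v = u' weakly.

u(x) = -2*x**2 - 2*x - 2, classical derivative u'(x) = -4*x - 2.
φ(x) = x(2−x), so φ'(x) = 2 - 2*x.
Note φ(0) = φ(2) = 0, so the boundary term u·φ vanishes.
LHS = ∫_0^2 u(x) φ'(x) dx = ∫_0^2 (4*x^3 - 4) dx. Term by term:
  ∫_0^2 4*x^3 dx = 16;  ∫_0^2 -4 dx = -8.
Sum: 16 − 8 = 8.
So LHS = 8.
∫_0^2 v(x) φ(x) dx = ∫_0^2 (4*x^3 - 6*x^2 - 4*x) dx. Term by term:
  ∫_0^2 4*x^3 dx = 16;  ∫_0^2 -6*x^2 dx = -16;  ∫_0^2 -4*x dx = -8.
Sum: 16 − 16 − 8 = -8.
So RHS = -∫_0^2 v(x) φ(x) dx = 8.
LHS = RHS, so the identity holds for this test φ.
Moreover u is smooth here and v(x) = u'(x) = -4*x - 2 pointwise, so the identity holds for every test function. Hence v is the weak derivative of u.


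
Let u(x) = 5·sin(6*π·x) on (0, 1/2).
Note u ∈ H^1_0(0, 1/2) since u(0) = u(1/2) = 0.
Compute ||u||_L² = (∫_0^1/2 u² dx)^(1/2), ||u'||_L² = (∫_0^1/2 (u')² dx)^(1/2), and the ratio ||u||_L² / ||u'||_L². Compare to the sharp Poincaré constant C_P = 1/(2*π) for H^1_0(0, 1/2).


||u||_L² / ||u'||_L² = 1/(6*π) < C_P = 1/(2*π).

u(x) = 5·sin(6*π·x), so u'(x) = 30*π*cos(6*π*x).
Writing u(x) = A·sin(kπx/L) with A = 5 and k = 3, use ∫_0^L sin²(kπx/L) dx = L/2 and ∫_0^L cos²(kπx/L) dx = L/2.
u² = 25·sin²(6*π·x) and (u')² = 900*π^2·cos²(6*π·x), and each of sin², cos² integrates to L/2 = 1/4 over (0, 1/2).
∫_0^1/2 u² dx = 25/4, so ||u||_L² = 5/2.
∫_0^1/2 (u')² dx = 225*π^2, so ||u'||_L² = 15*π.
Ratio ||u||_L² / ||u'||_L² = 1/(6*π).
Sharp Poincaré constant on H^1_0(0, 1/2) is C_P = L/π = 1/(2*π), achieved by sin(2*π·x).
This is the k = 3 harmonic; the ratio L/(kπ) is strictly less than C_P = L/π, consistent with the sharp inequality ||u||_L² ≤ C_P ||u'||_L².


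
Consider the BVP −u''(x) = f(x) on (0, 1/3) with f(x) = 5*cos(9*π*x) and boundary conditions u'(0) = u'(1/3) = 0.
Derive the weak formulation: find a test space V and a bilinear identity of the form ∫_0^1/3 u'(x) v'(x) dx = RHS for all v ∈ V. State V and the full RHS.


V = H^1(0, 1/3) (no boundary constraint on v; u is determined up to an additive constant); weak form: ∫_0^1/3 u'v' dx = ∫_0^1/3 (5*cos(9*π*x)) v dx for all v ∈ V.

Multiply both sides by a test function v and integrate from 0 to 1/3:
  ∫_0^1/3 −u''(x) v(x) dx = ∫_0^1/3 f(x) v(x) dx.
Integrate the LHS by parts once:
  ∫_0^1/3 −u'' v dx = −[u'(x) v(x)]_0^1/3 + ∫_0^1/3 u'(x) v'(x) dx.
Thus ∫_0^1/3 u'(x) v'(x) dx = ∫_0^1/3 f(x) v(x) dx + [u'(x) v(x)]_0^1/3.
Choose V so that boundary terms are either known or forced to vanish.
u has homogeneous Neumann: u'(0) = u'(1/3) = 0. So [u' v]_0^1/3 = 0·v(1/3) − 0·v(0) = 0 for any v; take V = H^1(0, 1/3).
Weak formulation: find u (satisfying any essential BC) such that ∫_0^1/3 u'(x) v'(x) dx = ∫_0^1/3 f v dx for all v ∈ V (homogeneous Neumann, so boundary terms vanish).
Substituting f(x) = 5*cos(9*π*x), the right-hand side is ∫_0^1/3 (5*cos(9*π*x)) v dx.
Compatibility check (pure Neumann): taking v ≡ 1 ∈ V gives 0 = ∫_0^1/3 f dx + (0) − (0), i.e. ∫_0^1/3 f dx must equal u'(0) − u'(1/3) = 0. Indeed ∫_0^1/3 (5*cos(9*π*x)) dx = 0, so the data are compatible. The solution is then unique only up to an additive constant (fix it e.g. by requiring ∫_0^1/3 u dx = 0).


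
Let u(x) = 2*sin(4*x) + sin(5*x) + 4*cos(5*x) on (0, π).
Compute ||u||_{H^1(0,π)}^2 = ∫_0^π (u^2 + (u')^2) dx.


||u||_{H^1(0,π)}^2 = -3328/9 + 255*π

u'(x) = -20*sin(5*x) + 8*cos(4*x) + 5*cos(5*x).
Expand u² and (u')² and integrate term by term on (0, π), using: for integers n ≥ 1, ∫_0^π sin²(nx) dx = ∫_0^π cos²(nx) dx = π/2; for n ≠ n', ∫_0^π sin(nx)sin(n'x) dx = ∫_0^π cos(nx)cos(n'x) dx = 0; and by product-to-sum, ∫_0^π sin(nx)cos(n'x) dx = ½∫_0^π [sin((n+n')x) + sin((n−n')x)] dx, which is 0 when n+n' is even and 2n/(n²−n'²) when n+n' is odd (it need not vanish on (0, π)).
  u² squared terms: (2)²·∫sin(4x)² dx = 4·π/2 = 2*π;  (4)²·∫cos(5x)² dx = 16·π/2 = 8*π;  (1)²·∫sin(5x)² dx = 1·π/2 = π/2.
  u² cross terms: 2·(2)·(4)·∫sin(4x)·cos(5x) dx = 16·(-8/9) = -128/9;  2·(2)·(1)·∫sin(4x)·sin(5x) dx = 4·(0) = 0;  2·(4)·(1)·∫cos(5x)·sin(5x) dx = 8·(0) = 0.
  So ∫_0^π u² dx = 2*π + 8*π + π/2 − 128/9 + 0 + 0 = -128/9 + 21*π/2.
  (u')² squared terms: (-20)²·∫sin(5x)² dx = 400·π/2 = 200*π;  (5)²·∫cos(5x)² dx = 25·π/2 = 25*π/2;  (8)²·∫cos(4x)² dx = 64·π/2 = 32*π.
  (u')² cross terms: 2·(-20)·(5)·∫sin(5x)·cos(5x) dx = -200·(0) = 0;  2·(-20)·(8)·∫sin(5x)·cos(4x) dx = -320·(10/9) = -3200/9;  2·(5)·(8)·∫cos(5x)·cos(4x) dx = 80·(0) = 0.
  So ∫_0^π (u')² dx = 200*π + 25*π/2 + 32*π + 0 − 3200/9 + 0 = -3200/9 + 489*π/2.
||u||_{H^1}^2 = (-128/9 + 21*π/2) + (-3200/9 + 489*π/2) = -3328/9 + 255*π.


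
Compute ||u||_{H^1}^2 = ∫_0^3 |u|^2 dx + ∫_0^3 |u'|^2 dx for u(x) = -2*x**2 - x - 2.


||u||_{H^1}^2 = 2847/5

The H^1 norm (squared) on an interval (0, L) is
  ||u||_{H^1}^2 = ∫_0^L u(x)^2 dx + ∫_0^L u'(x)^2 dx.
Compute u'(x) = -4*x - 1.
Then u(x)^2 = 4*x**4 + 4*x**3 + 9*x**2 + 4*x + 4 and u'(x)^2 = 16*x**2 + 8*x + 1.
Integrate each monomial from 0 to 3 using ∫_0^3 c·x^n dx = c·3^(n+1)/(n+1):
  ∫_0^3 u(x)^2 dx = ∫_0^3 (4*x^4 + 4*x^3 + 9*x^2 + 4*x + 4) dx. Term by term:
    ∫_0^3 4*x^4 dx = 972/5;  ∫_0^3 4*x^3 dx = 81;  ∫_0^3 9*x^2 dx = 81;
    ∫_0^3 4*x dx = 18;  ∫_0^3 4 dx = 12.
  Sum: 972/5 + 81 + 81 + 18 + 12 = 1932/5.
  ∫_0^3 u'(x)^2 dx = ∫_0^3 (16*x^2 + 8*x + 1) dx. Term by term:
    ∫_0^3 16*x^2 dx = 144;  ∫_0^3 8*x dx = 36;  ∫_0^3 1 dx = 3.
  Sum: 144 + 36 + 3 = 183.
Adding: ||u||_{H^1}^2 = 1932/5 + 183 = 2847/5.


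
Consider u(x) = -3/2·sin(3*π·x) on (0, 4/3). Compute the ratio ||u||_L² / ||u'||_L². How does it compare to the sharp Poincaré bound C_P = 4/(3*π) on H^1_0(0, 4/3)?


||u||_L² / ||u'||_L² = 1/(3*π) < C_P = 4/(3*π).

u(x) = -3/2·sin(3*π·x), so u'(x) = -9*π*cos(3*π*x)/2.
Writing u(x) = A·sin(kπx/L) with A = -3/2 and k = 4, use ∫_0^L sin²(kπx/L) dx = L/2 and ∫_0^L cos²(kπx/L) dx = L/2.
u² = 9/4·sin²(3*π·x) and (u')² = 81*π^2/4·cos²(3*π·x), and each of sin², cos² integrates to L/2 = 2/3 over (0, 4/3).
∫_0^4/3 u² dx = 3/2, so ||u||_L² = sqrt(6)/2.
∫_0^4/3 (u')² dx = 27*π^2/2, so ||u'||_L² = 3*sqrt(6)*π/2.
Ratio ||u||_L² / ||u'||_L² = 1/(3*π).
Sharp Poincaré constant on H^1_0(0, 4/3) is C_P = L/π = 4/(3*π), achieved by sin(3*π/4·x).
This is the k = 4 harmonic; the ratio L/(kπ) is strictly less than C_P = L/π, consistent with the sharp inequality ||u||_L² ≤ C_P ||u'||_L².


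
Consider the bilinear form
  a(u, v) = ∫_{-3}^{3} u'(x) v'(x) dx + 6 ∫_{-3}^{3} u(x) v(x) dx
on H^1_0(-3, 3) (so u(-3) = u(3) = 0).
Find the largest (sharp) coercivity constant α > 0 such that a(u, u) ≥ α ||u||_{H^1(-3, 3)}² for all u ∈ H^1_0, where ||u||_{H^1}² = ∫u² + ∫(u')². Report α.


α = 1

Coercivity of a(·,·) on H^1_0(-3, 3) means a(u, u) ≥ α ||u||_{H^1}² for every u ∈ H^1_0.
The interval has length L = 6, and Poincaré/coercivity depend only on L. Here a(u, u) = ∫(u')² + (6)·∫u².
Here c = 6 ≥ 1, so a(u,u) = ∫(u')² + c∫u² ≥ ∫(u')² + ∫u² = ||u||_{H^1}², i.e. α = 1 works. No larger α is possible: a(u,u) ≥ α||u||_{H^1}² means (1−α)∫(u')² ≥ (α−c)∫u², and for the modes u_n = sin(nπ(x−x₀)/L) (x₀ the left endpoint) one has ∫u_n²/∫(u_n')² = (L/(nπ))² → 0, so a(u_n,u_n)/||u_n||_{H^1}² → 1. Hence the optimal constant is α = 1.
Therefore α = 1.


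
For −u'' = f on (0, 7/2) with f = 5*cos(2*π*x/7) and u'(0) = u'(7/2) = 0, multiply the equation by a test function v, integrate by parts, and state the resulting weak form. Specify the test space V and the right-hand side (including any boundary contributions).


V = H^1(0, 7/2) (no boundary constraint on v; u is determined up to an additive constant); weak form: ∫_0^7/2 u'v' dx = ∫_0^7/2 (5*cos(2*π*x/7)) v dx for all v ∈ V.

Multiply both sides by a test function v and integrate from 0 to 7/2:
  ∫_0^7/2 −u''(x) v(x) dx = ∫_0^7/2 f(x) v(x) dx.
Integrate the LHS by parts once:
  ∫_0^7/2 −u'' v dx = −[u'(x) v(x)]_0^7/2 + ∫_0^7/2 u'(x) v'(x) dx.
Thus ∫_0^7/2 u'(x) v'(x) dx = ∫_0^7/2 f(x) v(x) dx + [u'(x) v(x)]_0^7/2.
Choose V so that boundary terms are either known or forced to vanish.
u has homogeneous Neumann: u'(0) = u'(7/2) = 0. So [u' v]_0^7/2 = 0·v(7/2) − 0·v(0) = 0 for any v; take V = H^1(0, 7/2).
Weak formulation: find u (satisfying any essential BC) such that ∫_0^7/2 u'(x) v'(x) dx = ∫_0^7/2 f v dx for all v ∈ V (homogeneous Neumann, so boundary terms vanish).
Substituting f(x) = 5*cos(2*π*x/7), the right-hand side is ∫_0^7/2 (5*cos(2*π*x/7)) v dx.
Compatibility check (pure Neumann): taking v ≡ 1 ∈ V gives 0 = ∫_0^7/2 f dx + (0) − (0), i.e. ∫_0^7/2 f dx must equal u'(0) − u'(7/2) = 0. Indeed ∫_0^7/2 (5*cos(2*π*x/7)) dx = 0, so the data are compatible. The solution is then unique only up to an additive constant (fix it e.g. by requiring ∫_0^7/2 u dx = 0).


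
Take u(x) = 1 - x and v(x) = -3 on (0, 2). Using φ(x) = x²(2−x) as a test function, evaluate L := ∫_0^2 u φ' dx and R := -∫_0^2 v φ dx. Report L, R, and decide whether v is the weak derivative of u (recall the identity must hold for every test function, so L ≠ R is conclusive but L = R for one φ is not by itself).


LHS = 4/3, RHS = 4. No, v is not the weak derivative of u.

u(x) = 1 - x, classical derivative u'(x) = -1.
φ(x) = x²(2−x), so φ'(x) = x*(4 - 3*x).
Note φ(0) = φ(2) = 0, so the boundary term u·φ vanishes.
LHS = ∫_0^2 u(x) φ'(x) dx = ∫_0^2 (3*x^3 - 7*x^2 + 4*x) dx. Term by term:
  ∫_0^2 3*x^3 dx = 12;  ∫_0^2 -7*x^2 dx = -56/3;  ∫_0^2 4*x dx = 8.
Sum: 12 − 56/3 + 8 = 4/3.
So LHS = 4/3.
∫_0^2 v(x) φ(x) dx = ∫_0^2 (3*x^3 - 6*x^2) dx. Term by term:
  ∫_0^2 3*x^3 dx = 12;  ∫_0^2 -6*x^2 dx = -16.
Sum: 12 − 16 = -4.
So RHS = -∫_0^2 v(x) φ(x) dx = 4.
LHS − RHS = -8/3 ≠ 0, so the identity fails.
(For a valid weak derivative the identity must hold for EVERY test function, in particular this one. The failure shows v is NOT the weak derivative of u.)
Correct weak derivative would be u'(x) = -1.


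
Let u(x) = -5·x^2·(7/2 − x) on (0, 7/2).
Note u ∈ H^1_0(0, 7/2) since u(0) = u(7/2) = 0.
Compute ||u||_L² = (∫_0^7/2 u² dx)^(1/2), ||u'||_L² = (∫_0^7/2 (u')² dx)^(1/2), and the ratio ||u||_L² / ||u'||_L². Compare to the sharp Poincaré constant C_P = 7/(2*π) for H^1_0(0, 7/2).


||u||_L² / ||u'||_L² = sqrt(14)/4 < C_P = 7/(2*π).

u(x) = -5·x^2·(7/2 − x), so u'(x) = 5*x*(3*x - 7).
u(x) = -5·x^2·(7/2 − x) vanishes at x = 0 and x = 7/2, so u ∈ H^1_0(0, 7/2). Differentiate via the product rule and integrate the resulting polynomials term by term.
  ∫_0^7/2 u² dx = ∫_0^7/2 (25*x^6 - 175*x^5 + 1225*x^4/4) dx. Term by term:
    ∫_0^7/2 25*x^6 dx = 2941225/128;  ∫_0^7/2 -175*x^5 dx = -20588575/384;  ∫_0^7/2 1225*x^4/4 dx = 4117715/128.
  Sum: 2941225/128 − 20588575/384 + 4117715/128 = 588245/384.
  ∫_0^7/2 (u')² dx = ∫_0^7/2 (225*x^4 - 1050*x^3 + 1225*x^2) dx. Term by term:
    ∫_0^7/2 225*x^4 dx = 756315/32;  ∫_0^7/2 -1050*x^3 dx = -1260525/32;  ∫_0^7/2 1225*x^2 dx = 420175/24.
  Sum: 756315/32 − 1260525/32 + 420175/24 = 84035/48.
∫_0^7/2 u² dx = 588245/384, so ||u||_L² = 343*sqrt(30)/48.
∫_0^7/2 (u')² dx = 84035/48, so ||u'||_L² = 49*sqrt(105)/12.
Ratio ||u||_L² / ||u'||_L² = sqrt(14)/4.
Sharp Poincaré constant on H^1_0(0, 7/2) is C_P = L/π = 7/(2*π), achieved by sin(2*π/7·x).
A polynomial bump cannot attain the sharp Poincaré constant (only the first sine eigenfunction does), so the ratio is strictly less than C_P, consistent with ||u||_L² ≤ C_P ||u'||_L².


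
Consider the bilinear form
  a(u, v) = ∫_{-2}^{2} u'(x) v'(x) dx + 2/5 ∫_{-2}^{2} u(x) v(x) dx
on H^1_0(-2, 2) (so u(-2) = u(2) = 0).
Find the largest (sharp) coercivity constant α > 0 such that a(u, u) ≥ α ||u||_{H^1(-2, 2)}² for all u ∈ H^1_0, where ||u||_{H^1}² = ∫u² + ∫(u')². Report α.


α = (32/5 + π^2)/(π^2 + 16)

Coercivity of a(·,·) on H^1_0(-2, 2) means a(u, u) ≥ α ||u||_{H^1}² for every u ∈ H^1_0.
The interval has length L = 4, and Poincaré/coercivity depend only on L. Here a(u, u) = ∫(u')² + (2/5)·∫u².
Here 0 < c = 2/5 < 1. The condition a(u,u) ≥ α||u||_{H^1}² reads (1−α)∫(u')² ≥ (α−c)∫u². Any admissible α is ≤ 1 (rapidly oscillating u have ∫u²/∫(u')² → 0), and α = 1 would force 0 ≥ (1−c)∫u², impossible since c < 1; so 1−α > 0. By the sharp Poincaré inequality on H^1_0 of an interval of length L, ∫(u')² ≥ (π/L)²∫u² with equality for the first sine mode sin(π(x−x₀)/L) (x₀ the left endpoint), so the inequality holds for all u iff (1−α)(π/L)² ≥ α − c, i.e. α ≤ ((π/L)² + c)/((π/L)² + 1) = (1 + c(L/π)²)/(1 + (L/π)²). With (π/L)² = π^2/16 and c = 2/5, the largest admissible constant is α = ((π/L)² + c)/((π/L)² + 1).
Simplifying, α = (32/5 + π^2)/(π^2 + 16).
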